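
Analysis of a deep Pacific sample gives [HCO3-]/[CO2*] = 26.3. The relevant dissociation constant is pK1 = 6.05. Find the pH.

pH = 7.47

From K1 = [H⁺][HCO3-]/[CO2*]:  pH = pK1 + log₁₀([HCO3-]/[CO2*])
log₁₀(26.3) = +1.420
pH = 6.05 + (+1.420) = 7.47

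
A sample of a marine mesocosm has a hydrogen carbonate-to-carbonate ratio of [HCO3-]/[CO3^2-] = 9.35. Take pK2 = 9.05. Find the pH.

pH = 8.08

From K2 = [H⁺][CO3^2-]/[HCO3-]:  pH = pK2 − log₁₀([HCO3-]/[CO3^2-])
log₁₀(9.35) = +0.971
pH = 9.05 − (+0.971) = 8.08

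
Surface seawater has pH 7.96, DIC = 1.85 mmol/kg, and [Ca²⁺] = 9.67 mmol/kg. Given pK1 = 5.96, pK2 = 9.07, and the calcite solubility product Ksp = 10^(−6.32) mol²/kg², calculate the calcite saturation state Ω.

Ω = 2.67

α₂ = 1 / (1 + [H⁺]/K2 + [H⁺]²/(K1K2)) = 1 / (1 + 10^+1.11 + 10^-0.89)
   = 1 / (1 + 12.882 + 0.12882) = 1/14.011 = 0.07137
[CO3²⁻] = α₂ × DIC = 0.07137 × 1.85 = 0.1320 mmol/kg
Ksp = 10^(−6.32) = 4.786×10^-7
Ω = [Ca²⁺][CO3²⁻]/Ksp = (9.67×10^-3)(1.320×10^-4) / 4.786×10^-7 = 2.67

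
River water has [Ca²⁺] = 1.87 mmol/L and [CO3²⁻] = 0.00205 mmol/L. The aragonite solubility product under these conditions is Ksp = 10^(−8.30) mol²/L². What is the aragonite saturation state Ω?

Ksp = 10^(−8.30) = 5.012×10^-9
Ω = [Ca²⁺][CO3²⁻]/Ksp = (1.87×10^-3)(0.00205×10^-3) / 5.012×10^-9 = 0.765

Ω = 0.765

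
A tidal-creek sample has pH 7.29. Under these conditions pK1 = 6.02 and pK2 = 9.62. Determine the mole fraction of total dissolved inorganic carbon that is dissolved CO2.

α₀ = 0.0507

α₀ = 1 / (1 + K1/[H⁺] + K1K2/[H⁺]²) = 1 / (1 + 10^+1.27 + 10^-1.06)
   = 1 / (1 + 18.621 + 0.087096) = 1/19.708 = 0.05074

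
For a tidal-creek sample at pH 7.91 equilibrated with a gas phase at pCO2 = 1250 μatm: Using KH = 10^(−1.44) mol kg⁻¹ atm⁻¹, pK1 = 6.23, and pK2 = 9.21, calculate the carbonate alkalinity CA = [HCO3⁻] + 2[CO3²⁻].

CA = 2.39 mmol/kg

[CO2*] = KH · pCO2 = 10^(−1.44) × 1250×10^-6 = 4.538×10^-5 mol/kg
α₀ = 1/(1 + K1/[H⁺] + K1K2/[H⁺]²) = 1/(1 + 10^+1.68 + 10^+0.38) = 0.01951
DIC = [CO2*]/α₀ = 4.538×10^-5 / 0.01951 = 2.327 mmol/kg
CA = (α₁ + 2α₂)·DIC = (0.9337 + 2×0.04680) × 2.327 = 2.39 mmol/kg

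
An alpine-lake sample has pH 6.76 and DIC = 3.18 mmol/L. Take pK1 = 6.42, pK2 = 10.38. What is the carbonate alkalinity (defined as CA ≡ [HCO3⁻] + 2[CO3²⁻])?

CA = [HCO3⁻] + 2[CO3²⁻] = (α₁ + 2α₂)·DIC
At pH 6.76: [H⁺]/K1 = 10^-0.34 = 0.45709, K2/[H⁺] = 10^-3.62 = 0.00023988
α₁ = 1/(1 + 0.45709 + 0.00023988) = 1/1.4573 = 0.6862; α₂ = α₁·K2/[H⁺] = 0.0001646
α₁ + 2α₂ = 0.6865
CA = 0.6865 × 3.18 = 2.18 mmol/L

CA = 2.18 mmol/L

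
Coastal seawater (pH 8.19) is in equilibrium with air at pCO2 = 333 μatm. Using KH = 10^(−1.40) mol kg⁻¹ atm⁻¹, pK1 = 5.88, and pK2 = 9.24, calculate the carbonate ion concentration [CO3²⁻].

[CO3²⁻] = 0.241 mmol/kg

[CO2*] = KH · pCO2 = 10^(−1.40) × 333×10^-6 = 1.326×10^-5 mol/kg
α₀ = 1/(1 + K1/[H⁺] + K1K2/[H⁺]²) = 1/(1 + 10^+2.31 + 10^+1.26) = 0.004477
DIC = [CO2*]/α₀ = 1.326×10^-5 / 0.004477 = 2.961 mmol/kg
[CO3²⁻] = α₂·DIC; α₂ = 0.08147, so [CO3²⁻] = 0.08147 × 2.961 = 0.241 mmol/kg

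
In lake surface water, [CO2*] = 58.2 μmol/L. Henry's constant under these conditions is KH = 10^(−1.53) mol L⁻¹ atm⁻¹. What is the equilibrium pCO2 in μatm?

KH = 10^(−1.53) = 2.951×10^-2 mol L⁻¹ atm⁻¹
pCO2 = [CO2*]/KH = 58.2×10^-6 / 2.951×10^-2 = 1.97×10^-3 atm = 1970 μatm

pCO2 = 1970 μatm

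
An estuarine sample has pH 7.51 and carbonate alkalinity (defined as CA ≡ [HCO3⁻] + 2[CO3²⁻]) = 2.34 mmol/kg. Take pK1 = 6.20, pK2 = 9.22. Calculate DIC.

DIC = 2.41 mmol/kg

CA = [HCO3⁻] + 2[CO3²⁻] = (α₁ + 2α₂)·DIC
At pH 7.51: [H⁺]/K1 = 10^-1.31 = 0.048978, K2/[H⁺] = 10^-1.71 = 0.019498
α₁ = 1/(1 + 0.048978 + 0.019498) = 1/1.0685 = 0.9359; α₂ = α₁·K2/[H⁺] = 0.01825
α₁ + 2α₂ = 0.9724
DIC = CA / (α₁ + 2α₂) = 2.34 / 0.9724 = 2.41 mmol/kg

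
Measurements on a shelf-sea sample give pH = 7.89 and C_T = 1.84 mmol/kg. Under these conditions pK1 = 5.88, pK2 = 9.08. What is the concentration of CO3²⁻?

[CO3²⁻] = 0.111 mmol/kg

α₂ = 1 / (1 + [H⁺]/K2 + [H⁺]²/(K1K2)) = 1 / (1 + 10^+1.19 + 10^-0.82)
   = 1 / (1 + 15.488 + 0.15136) = 1/16.640 = 0.06010
[CO3²⁻] = α₂ × DIC = 0.06010 × 1.84 = 0.111 mmol/kg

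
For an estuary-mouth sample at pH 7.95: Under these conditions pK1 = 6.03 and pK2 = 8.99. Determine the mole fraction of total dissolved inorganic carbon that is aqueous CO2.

α₀ = 0.0109

α₀ = 1 / (1 + K1/[H⁺] + K1K2/[H⁺]²) = 1 / (1 + 10^+1.92 + 10^+0.88)
   = 1 / (1 + 83.176 + 7.5858) = 1/91.762 = 0.01090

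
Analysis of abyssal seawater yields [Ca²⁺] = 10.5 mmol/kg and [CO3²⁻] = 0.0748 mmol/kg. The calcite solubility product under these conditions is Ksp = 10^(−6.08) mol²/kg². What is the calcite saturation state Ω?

Ksp = 10^(−6.08) = 8.318×10^-7
Ω = [Ca²⁺][CO3²⁻]/Ksp = (10.5×10^-3)(0.0748×10^-3) / 8.318×10^-7 = 0.944

Ω = 0.944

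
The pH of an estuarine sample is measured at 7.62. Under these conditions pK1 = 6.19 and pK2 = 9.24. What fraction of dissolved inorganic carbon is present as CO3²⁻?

α₂ = 1 / (1 + [H⁺]/K2 + [H⁺]²/(K1K2)) = 1 / (1 + 10^+1.62 + 10^+0.19)
   = 1 / (1 + 41.687 + 1.5488) = 1/44.236 = 0.02261

α₂ = 0.0226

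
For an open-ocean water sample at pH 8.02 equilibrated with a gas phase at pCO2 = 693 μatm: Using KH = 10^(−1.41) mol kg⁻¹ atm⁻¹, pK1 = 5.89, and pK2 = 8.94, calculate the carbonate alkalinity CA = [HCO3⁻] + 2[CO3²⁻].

[CO2*] = KH · pCO2 = 10^(−1.41) × 693×10^-6 = 2.696×10^-5 mol/kg
α₀ = 1/(1 + K1/[H⁺] + K1K2/[H⁺]²) = 1/(1 + 10^+2.13 + 10^+1.21) = 0.006574
DIC = [CO2*]/α₀ = 2.696×10^-5 / 0.006574 = 4.101 mmol/kg
CA = (α₁ + 2α₂)·DIC = (0.8868 + 2×0.1066) × 4.101 = 4.51 mmol/kg

CA = 4.51 mmol/kg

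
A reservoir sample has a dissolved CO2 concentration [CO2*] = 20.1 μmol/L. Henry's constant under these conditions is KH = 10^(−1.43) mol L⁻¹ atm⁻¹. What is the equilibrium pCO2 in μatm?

KH = 10^(−1.43) = 3.715×10^-2 mol L⁻¹ atm⁻¹
pCO2 = [CO2*]/KH = 20.1×10^-6 / 3.715×10^-2 = 5.41×10^-4 atm = 541 μatm

pCO2 = 541 μatm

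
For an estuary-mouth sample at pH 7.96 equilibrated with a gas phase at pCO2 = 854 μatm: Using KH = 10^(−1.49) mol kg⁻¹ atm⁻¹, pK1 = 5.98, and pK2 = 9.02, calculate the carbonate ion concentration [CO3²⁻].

[CO2*] = KH · pCO2 = 10^(−1.49) × 854×10^-6 = 2.763×10^-5 mol/kg
α₀ = 1/(1 + K1/[H⁺] + K1K2/[H⁺]²) = 1/(1 + 10^+1.98 + 10^+0.92) = 0.009540
DIC = [CO2*]/α₀ = 2.763×10^-5 / 0.009540 = 2.897 mmol/kg
[CO3²⁻] = α₂·DIC; α₂ = 0.07935, so [CO3²⁻] = 0.07935 × 2.897 = 0.230 mmol/kg

[CO3²⁻] = 0.230 mmol/kg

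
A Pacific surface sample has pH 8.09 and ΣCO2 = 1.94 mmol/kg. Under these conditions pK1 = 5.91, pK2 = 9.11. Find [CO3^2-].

α₂ = 1 / (1 + [H⁺]/K2 + [H⁺]²/(K1K2)) = 1 / (1 + 10^+1.02 + 10^-1.16)
   = 1 / (1 + 10.471 + 0.069183) = 1/11.540 = 0.08665
[CO3²⁻] = α₂ × DIC = 0.08665 × 1.94 = 0.168 mmol/kg

[CO3²⁻] = 0.168 mmol/kg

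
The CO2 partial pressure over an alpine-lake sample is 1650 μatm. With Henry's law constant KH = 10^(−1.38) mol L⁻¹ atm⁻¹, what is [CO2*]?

[CO2*] = 68.8 μmol/L

KH = 10^(−1.38) = 4.169×10^-2 mol L⁻¹ atm⁻¹
[CO2*] = KH · pCO2 = 4.169×10^-2 × 1650×10^-6 atm = 6.88×10^-5 mol/L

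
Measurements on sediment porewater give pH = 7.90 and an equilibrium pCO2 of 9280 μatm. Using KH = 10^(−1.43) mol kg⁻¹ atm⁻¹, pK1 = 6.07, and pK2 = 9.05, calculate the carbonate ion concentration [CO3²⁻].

[CO2*] = KH · pCO2 = 10^(−1.43) × 9280×10^-6 = 3.448×10^-4 mol/kg
α₀ = 1/(1 + K1/[H⁺] + K1K2/[H⁺]²) = 1/(1 + 10^+1.83 + 10^+0.68) = 0.01362
DIC = [CO2*]/α₀ = 3.448×10^-4 / 0.01362 = 25.31 mmol/kg
[CO3²⁻] = α₂·DIC; α₂ = 0.06521, so [CO3²⁻] = 0.06521 × 25.31 = 1.65 mmol/kg

[CO3²⁻] = 1.65 mmol/kg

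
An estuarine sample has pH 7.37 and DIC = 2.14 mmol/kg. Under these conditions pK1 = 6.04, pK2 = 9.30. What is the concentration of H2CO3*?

α₀ = 1 / (1 + K1/[H⁺] + K1K2/[H⁺]²) = 1 / (1 + 10^+1.33 + 10^-0.60)
   = 1 / (1 + 21.380 + 0.25119) = 1/22.631 = 0.04419
[CO2*] = α₀ × DIC = 0.04419 × 2.14 = 0.0946 mmol/kg

[CO2*] = 0.0946 mmol/kg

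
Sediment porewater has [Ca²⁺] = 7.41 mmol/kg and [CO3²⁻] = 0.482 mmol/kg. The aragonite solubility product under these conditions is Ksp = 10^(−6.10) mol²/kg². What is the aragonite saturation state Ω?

Ksp = 10^(−6.10) = 7.943×10^-7
Ω = [Ca²⁺][CO3²⁻]/Ksp = (7.41×10^-3)(0.482×10^-3) / 7.943×10^-7 = 4.50

Ω = 4.50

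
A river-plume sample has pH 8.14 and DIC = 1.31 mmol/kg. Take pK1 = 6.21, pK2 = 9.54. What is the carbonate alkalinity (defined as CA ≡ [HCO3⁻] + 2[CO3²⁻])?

CA = [HCO3⁻] + 2[CO3²⁻] = (α₁ + 2α₂)·DIC
At pH 8.14: [H⁺]/K1 = 10^-1.93 = 0.011749, K2/[H⁺] = 10^-1.40 = 0.039811
α₁ = 1/(1 + 0.011749 + 0.039811) = 1/1.0516 = 0.9510; α₂ = α₁·K2/[H⁺] = 0.03786
α₁ + 2α₂ = 1.0267
CA = 1.0267 × 1.31 = 1.34 mmol/kg

CA = 1.34 mmol/kg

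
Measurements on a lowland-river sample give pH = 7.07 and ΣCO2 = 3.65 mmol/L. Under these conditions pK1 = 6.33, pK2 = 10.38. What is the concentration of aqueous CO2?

[CO2*] = 0.562 mmol/L

α₀ = 1 / (1 + K1/[H⁺] + K1K2/[H⁺]²) = 1 / (1 + 10^+0.74 + 10^-2.57)
   = 1 / (1 + 5.4954 + 0.0026915) = 1/6.4981 = 0.1539
[CO2*] = α₀ × DIC = 0.1539 × 3.65 = 0.562 mmol/L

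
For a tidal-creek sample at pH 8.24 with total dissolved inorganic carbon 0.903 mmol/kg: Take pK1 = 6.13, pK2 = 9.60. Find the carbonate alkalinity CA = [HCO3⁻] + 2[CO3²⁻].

CA = [HCO3⁻] + 2[CO3²⁻] = (α₁ + 2α₂)·DIC
At pH 8.24: [H⁺]/K1 = 10^-2.11 = 0.0077625, K2/[H⁺] = 10^-1.36 = 0.043652
α₁ = 1/(1 + 0.0077625 + 0.043652) = 1/1.0514 = 0.9511; α₂ = α₁·K2/[H⁺] = 0.04152
α₁ + 2α₂ = 1.0341
CA = 1.0341 × 0.903 = 0.934 mmol/kg

CA = 0.934 mmol/kg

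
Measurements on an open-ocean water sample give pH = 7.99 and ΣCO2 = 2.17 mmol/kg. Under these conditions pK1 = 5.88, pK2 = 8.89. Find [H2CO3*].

[CO2*] = 14.9 μmol/kg

α₀ = 1 / (1 + K1/[H⁺] + K1K2/[H⁺]²) = 1 / (1 + 10^+2.11 + 10^+1.21)
   = 1 / (1 + 128.82 + 16.218) = 1/146.04 = 0.006847
[CO2*] = α₀ × DIC = 0.006847 × 2.17 = 0.0149 mmol/kg = 14.9 μmol/kg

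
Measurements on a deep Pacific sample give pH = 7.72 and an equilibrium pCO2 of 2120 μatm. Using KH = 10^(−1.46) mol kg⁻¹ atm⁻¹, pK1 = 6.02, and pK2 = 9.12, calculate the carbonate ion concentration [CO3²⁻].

[CO2*] = KH · pCO2 = 10^(−1.46) × 2120×10^-6 = 7.351×10^-5 mol/kg
α₀ = 1/(1 + K1/[H⁺] + K1K2/[H⁺]²) = 1/(1 + 10^+1.70 + 10^+0.30) = 0.01883
DIC = [CO2*]/α₀ = 7.351×10^-5 / 0.01883 = 3.904 mmol/kg
[CO3²⁻] = α₂·DIC; α₂ = 0.03757, so [CO3²⁻] = 0.03757 × 3.904 = 0.147 mmol/kg

[CO3²⁻] = 0.147 mmol/kg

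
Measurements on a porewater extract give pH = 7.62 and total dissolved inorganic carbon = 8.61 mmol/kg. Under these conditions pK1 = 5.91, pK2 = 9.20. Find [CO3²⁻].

α₂ = 1 / (1 + [H⁺]/K2 + [H⁺]²/(K1K2)) = 1 / (1 + 10^+1.58 + 10^-0.13)
   = 1 / (1 + 38.019 + 0.74131) = 1/39.760 = 0.02515
[CO3²⁻] = α₂ × DIC = 0.02515 × 8.61 = 0.217 mmol/kg

[CO3²⁻] = 0.217 mmol/kg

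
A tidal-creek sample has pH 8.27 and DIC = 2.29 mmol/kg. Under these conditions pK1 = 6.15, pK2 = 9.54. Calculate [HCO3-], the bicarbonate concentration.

α₁ = 1 / (1 + [H⁺]/K1 + K2/[H⁺]) = 1 / (1 + 10^-2.12 + 10^-1.27)
   = 1 / (1 + 0.0075858 + 0.053703) = 1/1.0613 = 0.9423
[HCO3⁻] = α₁ × DIC = 0.9423 × 2.29 = 2.16 mmol/kg

[HCO3⁻] = 2.16 mmol/kg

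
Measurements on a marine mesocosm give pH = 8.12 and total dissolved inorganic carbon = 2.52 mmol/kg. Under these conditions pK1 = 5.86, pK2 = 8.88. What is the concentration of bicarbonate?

α₁ = 1 / (1 + [H⁺]/K1 + K2/[H⁺]) = 1 / (1 + 10^-2.26 + 10^-0.76)
   = 1 / (1 + 0.0054954 + 0.17378) = 1/1.1793 = 0.8480
[HCO3⁻] = α₁ × DIC = 0.8480 × 2.52 = 2.14 mmol/kg

[HCO3⁻] = 2.14 mmol/kg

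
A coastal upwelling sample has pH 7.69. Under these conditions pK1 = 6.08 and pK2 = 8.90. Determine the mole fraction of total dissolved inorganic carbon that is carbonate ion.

α₂ = 1 / (1 + [H⁺]/K2 + [H⁺]²/(K1K2)) = 1 / (1 + 10^+1.21 + 10^-0.40)
   = 1 / (1 + 16.218 + 0.39811) = 1/17.616 = 0.05677

α₂ = 0.0568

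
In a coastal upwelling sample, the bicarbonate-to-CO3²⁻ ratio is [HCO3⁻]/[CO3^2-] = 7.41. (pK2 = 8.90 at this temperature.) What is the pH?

pH = 8.03

From K2 = [H⁺][CO3^2-]/[HCO3⁻]:  pH = pK2 − log₁₀([HCO3⁻]/[CO3^2-])
log₁₀(7.41) = +0.870
pH = 8.90 − (+0.870) = 8.03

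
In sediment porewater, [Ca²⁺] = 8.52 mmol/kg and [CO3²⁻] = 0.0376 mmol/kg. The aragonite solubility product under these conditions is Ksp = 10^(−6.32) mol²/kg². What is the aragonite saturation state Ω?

Ksp = 10^(−6.32) = 4.786×10^-7
Ω = [Ca²⁺][CO3²⁻]/Ksp = (8.52×10^-3)(0.0376×10^-3) / 4.786×10^-7 = 0.669

Ω = 0.669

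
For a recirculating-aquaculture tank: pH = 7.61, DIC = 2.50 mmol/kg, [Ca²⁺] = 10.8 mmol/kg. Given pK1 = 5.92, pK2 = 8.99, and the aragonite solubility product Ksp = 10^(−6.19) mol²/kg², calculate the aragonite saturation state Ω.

Ω = 1.64

α₂ = 1 / (1 + [H⁺]/K2 + [H⁺]²/(K1K2)) = 1 / (1 + 10^+1.38 + 10^-0.31)
   = 1 / (1 + 23.988 + 0.48978) = 1/25.478 = 0.03925
[CO3²⁻] = α₂ × DIC = 0.03925 × 2.50 = 0.09812 mmol/kg
Ksp = 10^(−6.19) = 6.457×10^-7
Ω = [Ca²⁺][CO3²⁻]/Ksp = (10.8×10^-3)(9.812×10^-5) / 6.457×10^-7 = 1.64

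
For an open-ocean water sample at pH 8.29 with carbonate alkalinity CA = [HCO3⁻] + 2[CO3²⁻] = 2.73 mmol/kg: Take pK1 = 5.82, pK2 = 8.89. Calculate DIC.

DIC = 2.28 mmol/kg

CA = [HCO3⁻] + 2[CO3²⁻] = (α₁ + 2α₂)·DIC
At pH 8.29: [H⁺]/K1 = 10^-2.47 = 0.0033884, K2/[H⁺] = 10^-0.60 = 0.25119
α₁ = 1/(1 + 0.0033884 + 0.25119) = 1/1.2546 = 0.7971; α₂ = α₁·K2/[H⁺] = 0.2002
α₁ + 2α₂ = 1.1975
DIC = CA / (α₁ + 2α₂) = 2.73 / 1.1975 = 2.28 mmol/kg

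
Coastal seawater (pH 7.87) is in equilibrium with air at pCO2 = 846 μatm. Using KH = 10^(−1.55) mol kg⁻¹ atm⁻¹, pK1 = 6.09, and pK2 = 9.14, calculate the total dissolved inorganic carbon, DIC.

DIC = 1.54 mmol/kg

[CO2*] = KH · pCO2 = 10^(−1.55) × 846×10^-6 = 2.384×10^-5 mol/kg
α₀ = 1/(1 + K1/[H⁺] + K1K2/[H⁺]²) = 1/(1 + 10^+1.78 + 10^+0.51) = 0.01551
DIC = [CO2*]/α₀ = 2.384×10^-5 / 0.01551 = 1.54 mmol/kg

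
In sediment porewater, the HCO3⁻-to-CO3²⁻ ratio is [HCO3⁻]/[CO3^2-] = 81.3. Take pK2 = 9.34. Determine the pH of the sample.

pH = 7.43

From K2 = [H⁺][CO3^2-]/[HCO3⁻]:  pH = pK2 − log₁₀([HCO3⁻]/[CO3^2-])
log₁₀(81.3) = +1.910
pH = 9.34 − (+1.910) = 7.43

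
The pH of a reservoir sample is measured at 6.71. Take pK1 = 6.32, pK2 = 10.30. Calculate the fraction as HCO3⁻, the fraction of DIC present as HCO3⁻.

α₁ = 0.710

α₁ = 1 / (1 + [H⁺]/K1 + K2/[H⁺]) = 1 / (1 + 10^-0.39 + 10^-3.59)
   = 1 / (1 + 0.40738 + 0.00025704) = 1/1.4076 = 0.7104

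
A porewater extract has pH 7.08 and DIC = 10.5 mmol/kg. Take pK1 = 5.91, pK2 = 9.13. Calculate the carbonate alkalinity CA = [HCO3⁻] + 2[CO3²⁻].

CA = 9.93 mmol/kg

CA = [HCO3⁻] + 2[CO3²⁻] = (α₁ + 2α₂)·DIC
At pH 7.08: [H⁺]/K1 = 10^-1.17 = 0.067608, K2/[H⁺] = 10^-2.05 = 0.0089125
α₁ = 1/(1 + 0.067608 + 0.0089125) = 1/1.0765 = 0.9289; α₂ = α₁·K2/[H⁺] = 0.008279
α₁ + 2α₂ = 0.9455
CA = 0.9455 × 10.5 = 9.93 mmol/kg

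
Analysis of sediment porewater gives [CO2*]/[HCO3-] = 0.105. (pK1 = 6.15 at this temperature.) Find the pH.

pH = 7.13

From K1 = [H⁺][HCO3-]/[CO2*]:  pH = pK1 − log₁₀([CO2*]/[HCO3-])
log₁₀(0.105) = -0.979
pH = 6.15 − (-0.979) = 7.13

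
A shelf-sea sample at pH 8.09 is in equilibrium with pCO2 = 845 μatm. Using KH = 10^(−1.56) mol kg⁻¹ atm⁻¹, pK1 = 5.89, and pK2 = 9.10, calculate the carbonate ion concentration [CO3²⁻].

[CO3²⁻] = 0.360 mmol/kg

[CO2*] = KH · pCO2 = 10^(−1.56) × 845×10^-6 = 2.327×10^-5 mol/kg
α₀ = 1/(1 + K1/[H⁺] + K1K2/[H⁺]²) = 1/(1 + 10^+2.20 + 10^+1.19) = 0.005715
DIC = [CO2*]/α₀ = 2.327×10^-5 / 0.005715 = 4.072 mmol/kg
[CO3²⁻] = α₂·DIC; α₂ = 0.08852, so [CO3²⁻] = 0.08852 × 4.072 = 0.360 mmol/kg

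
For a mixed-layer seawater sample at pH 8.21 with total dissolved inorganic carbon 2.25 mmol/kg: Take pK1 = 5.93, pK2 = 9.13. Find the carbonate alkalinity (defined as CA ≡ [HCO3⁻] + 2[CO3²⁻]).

CA = 2.48 mmol/kg

CA = [HCO3⁻] + 2[CO3²⁻] = (α₁ + 2α₂)·DIC
At pH 8.21: [H⁺]/K1 = 10^-2.28 = 0.0052481, K2/[H⁺] = 10^-0.92 = 0.12023
α₁ = 1/(1 + 0.0052481 + 0.12023) = 1/1.1255 = 0.8885; α₂ = α₁·K2/[H⁺] = 0.1068
α₁ + 2α₂ = 1.1022
CA = 1.1022 × 2.25 = 2.48 mmol/kg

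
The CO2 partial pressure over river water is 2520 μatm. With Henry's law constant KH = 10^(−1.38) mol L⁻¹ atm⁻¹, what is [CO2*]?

[CO2*] = 105 μmol/L

KH = 10^(−1.38) = 4.169×10^-2 mol L⁻¹ atm⁻¹
[CO2*] = KH · pCO2 = 4.169×10^-2 × 2520×10^-6 atm = 1.05×10^-4 mol/L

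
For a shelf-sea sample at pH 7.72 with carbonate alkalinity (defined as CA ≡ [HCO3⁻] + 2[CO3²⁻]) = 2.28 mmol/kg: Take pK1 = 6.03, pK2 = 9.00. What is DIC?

DIC = 2.21 mmol/kg

CA = [HCO3⁻] + 2[CO3²⁻] = (α₁ + 2α₂)·DIC
At pH 7.72: [H⁺]/K1 = 10^-1.69 = 0.020417, K2/[H⁺] = 10^-1.28 = 0.052481
α₁ = 1/(1 + 0.020417 + 0.052481) = 1/1.0729 = 0.9321; α₂ = α₁·K2/[H⁺] = 0.04891
α₁ + 2α₂ = 1.0299
DIC = CA / (α₁ + 2α₂) = 2.28 / 1.0299 = 2.21 mmol/kg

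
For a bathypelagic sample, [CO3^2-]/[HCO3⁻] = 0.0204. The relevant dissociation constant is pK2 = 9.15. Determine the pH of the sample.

From K2 = [H⁺][CO3^2-]/[HCO3⁻]:  pH = pK2 + log₁₀([CO3^2-]/[HCO3⁻])
log₁₀(0.0204) = -1.690
pH = 9.15 + (-1.690) = 7.46

pH = 7.46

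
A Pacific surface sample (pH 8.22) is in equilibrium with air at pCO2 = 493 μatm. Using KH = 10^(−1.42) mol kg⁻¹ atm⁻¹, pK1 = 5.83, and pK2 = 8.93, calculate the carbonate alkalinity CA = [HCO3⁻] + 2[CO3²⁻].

[CO2*] = KH · pCO2 = 10^(−1.42) × 493×10^-6 = 1.874×10^-5 mol/kg
α₀ = 1/(1 + K1/[H⁺] + K1K2/[H⁺]²) = 1/(1 + 10^+2.39 + 10^+1.68) = 0.003398
DIC = [CO2*]/α₀ = 1.874×10^-5 / 0.003398 = 5.517 mmol/kg
CA = (α₁ + 2α₂)·DIC = (0.8340 + 2×0.1626) × 5.517 = 6.40 mmol/kg

CA = 6.40 mmol/kg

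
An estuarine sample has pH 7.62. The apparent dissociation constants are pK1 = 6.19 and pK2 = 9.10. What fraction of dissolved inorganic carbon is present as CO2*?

α₀ = 1 / (1 + K1/[H⁺] + K1K2/[H⁺]²) = 1 / (1 + 10^+1.43 + 10^-0.05)
   = 1 / (1 + 26.915 + 0.89125) = 1/28.807 = 0.03471

α₀ = 0.0347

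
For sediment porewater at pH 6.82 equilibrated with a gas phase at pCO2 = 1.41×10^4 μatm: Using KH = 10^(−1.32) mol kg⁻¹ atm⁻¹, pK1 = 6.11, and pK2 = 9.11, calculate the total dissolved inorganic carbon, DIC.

[CO2*] = KH · pCO2 = 10^(−1.32) × 1.41×10^4×10^-6 = 6.749×10^-4 mol/kg
α₀ = 1/(1 + K1/[H⁺] + K1K2/[H⁺]²) = 1/(1 + 10^+0.71 + 10^-1.58) = 0.1625
DIC = [CO2*]/α₀ = 6.749×10^-4 / 0.1625 = 4.15 mmol/kg

DIC = 4.15 mmol/kg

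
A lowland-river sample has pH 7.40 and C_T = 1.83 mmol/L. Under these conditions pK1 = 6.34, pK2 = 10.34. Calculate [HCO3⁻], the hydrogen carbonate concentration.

[HCO3⁻] = 1.68 mmol/L

α₁ = 1 / (1 + [H⁺]/K1 + K2/[H⁺]) = 1 / (1 + 10^-1.06 + 10^-2.94)
   = 1 / (1 + 0.087096 + 0.0011482) = 1/1.0882 = 0.9189
[HCO3⁻] = α₁ × DIC = 0.9189 × 1.83 = 1.68 mmol/L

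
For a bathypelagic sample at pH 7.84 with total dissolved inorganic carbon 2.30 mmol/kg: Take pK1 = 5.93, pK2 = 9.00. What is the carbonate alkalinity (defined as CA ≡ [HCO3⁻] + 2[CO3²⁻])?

CA = 2.42 mmol/kg

CA = [HCO3⁻] + 2[CO3²⁻] = (α₁ + 2α₂)·DIC
At pH 7.84: [H⁺]/K1 = 10^-1.91 = 0.012303, K2/[H⁺] = 10^-1.16 = 0.069183
α₁ = 1/(1 + 0.012303 + 0.069183) = 1/1.0815 = 0.9247; α₂ = α₁·K2/[H⁺] = 0.06397
α₁ + 2α₂ = 1.0526
CA = 1.0526 × 2.30 = 2.42 mmol/kg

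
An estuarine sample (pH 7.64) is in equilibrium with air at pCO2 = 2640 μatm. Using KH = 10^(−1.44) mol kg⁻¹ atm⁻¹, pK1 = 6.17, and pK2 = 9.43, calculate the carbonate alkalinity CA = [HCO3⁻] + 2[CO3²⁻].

[CO2*] = KH · pCO2 = 10^(−1.44) × 2640×10^-6 = 9.585×10^-5 mol/kg
α₀ = 1/(1 + K1/[H⁺] + K1K2/[H⁺]²) = 1/(1 + 10^+1.47 + 10^-0.32) = 0.03227
DIC = [CO2*]/α₀ = 9.585×10^-5 / 0.03227 = 2.971 mmol/kg
CA = (α₁ + 2α₂)·DIC = (0.9523 + 2×0.01544) × 2.971 = 2.92 mmol/kg

CA = 2.92 mmol/kg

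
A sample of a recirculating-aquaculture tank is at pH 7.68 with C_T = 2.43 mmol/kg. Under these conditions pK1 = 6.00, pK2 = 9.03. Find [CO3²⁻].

[CO3²⁻] = 0.102 mmol/kg

α₂ = 1 / (1 + [H⁺]/K2 + [H⁺]²/(K1K2)) = 1 / (1 + 10^+1.35 + 10^-0.33)
   = 1 / (1 + 22.387 + 0.46774) = 1/23.855 = 0.04192
[CO3²⁻] = α₂ × DIC = 0.04192 × 2.43 = 0.102 mmol/kg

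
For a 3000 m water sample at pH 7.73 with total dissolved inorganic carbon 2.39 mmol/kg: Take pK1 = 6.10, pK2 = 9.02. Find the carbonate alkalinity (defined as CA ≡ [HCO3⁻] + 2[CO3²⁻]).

CA = 2.45 mmol/kg

CA = [HCO3⁻] + 2[CO3²⁻] = (α₁ + 2α₂)·DIC
At pH 7.73: [H⁺]/K1 = 10^-1.63 = 0.023442, K2/[H⁺] = 10^-1.29 = 0.051286
α₁ = 1/(1 + 0.023442 + 0.051286) = 1/1.0747 = 0.9305; α₂ = α₁·K2/[H⁺] = 0.04772
α₁ + 2α₂ = 1.0259
CA = 1.0259 × 2.39 = 2.45 mmol/kg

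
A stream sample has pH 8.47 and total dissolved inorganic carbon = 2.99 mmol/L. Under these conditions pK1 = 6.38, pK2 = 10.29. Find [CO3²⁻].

[CO3²⁻] = 0.0442 mmol/L

α₂ = 1 / (1 + [H⁺]/K2 + [H⁺]²/(K1K2)) = 1 / (1 + 10^+1.82 + 10^-0.27)
   = 1 / (1 + 66.069 + 0.53703) = 1/67.606 = 0.01479
[CO3²⁻] = α₂ × DIC = 0.01479 × 2.99 = 0.0442 mmol/L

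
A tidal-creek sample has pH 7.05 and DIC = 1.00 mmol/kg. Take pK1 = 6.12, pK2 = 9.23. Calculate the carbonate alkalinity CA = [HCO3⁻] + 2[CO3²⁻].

CA = [HCO3⁻] + 2[CO3²⁻] = (α₁ + 2α₂)·DIC
At pH 7.05: [H⁺]/K1 = 10^-0.93 = 0.11749, K2/[H⁺] = 10^-2.18 = 0.0066069
α₁ = 1/(1 + 0.11749 + 0.0066069) = 1/1.1241 = 0.8896; α₂ = α₁·K2/[H⁺] = 0.005878
α₁ + 2α₂ = 0.9014
CA = 0.9014 × 1.00 = 0.901 mmol/kg

CA = 0.901 mmol/kg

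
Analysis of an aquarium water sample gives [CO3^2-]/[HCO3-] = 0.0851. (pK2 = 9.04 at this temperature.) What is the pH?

pH = 7.97

From K2 = [H⁺][CO3^2-]/[HCO3-]:  pH = pK2 + log₁₀([CO3^2-]/[HCO3-])
log₁₀(0.0851) = -1.070
pH = 9.04 + (-1.070) = 7.97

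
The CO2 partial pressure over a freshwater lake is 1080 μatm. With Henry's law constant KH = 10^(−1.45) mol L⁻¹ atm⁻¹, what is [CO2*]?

[CO2*] = 38.3 μmol/L

KH = 10^(−1.45) = 3.548×10^-2 mol L⁻¹ atm⁻¹
[CO2*] = KH · pCO2 = 3.548×10^-2 × 1080×10^-6 atm = 3.83×10^-5 mol/L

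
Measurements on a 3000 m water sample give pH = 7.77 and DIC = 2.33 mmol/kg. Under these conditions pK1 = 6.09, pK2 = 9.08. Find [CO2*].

[CO2*] = 0.0455 mmol/kg

α₀ = 1 / (1 + K1/[H⁺] + K1K2/[H⁺]²) = 1 / (1 + 10^+1.68 + 10^+0.37)
   = 1 / (1 + 47.863 + 2.3442) = 1/51.207 = 0.01953
[CO2*] = α₀ × DIC = 0.01953 × 2.33 = 0.0455 mmol/kg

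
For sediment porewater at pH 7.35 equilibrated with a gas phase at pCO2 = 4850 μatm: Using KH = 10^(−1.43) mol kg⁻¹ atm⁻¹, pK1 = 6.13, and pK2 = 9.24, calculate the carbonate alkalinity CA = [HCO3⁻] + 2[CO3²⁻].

[CO2*] = KH · pCO2 = 10^(−1.43) × 4850×10^-6 = 1.802×10^-4 mol/kg
α₀ = 1/(1 + K1/[H⁺] + K1K2/[H⁺]²) = 1/(1 + 10^+1.22 + 10^-0.67) = 0.05615
DIC = [CO2*]/α₀ = 1.802×10^-4 / 0.05615 = 3.209 mmol/kg
CA = (α₁ + 2α₂)·DIC = (0.9318 + 2×0.01200) × 3.209 = 3.07 mmol/kg

CA = 3.07 mmol/kg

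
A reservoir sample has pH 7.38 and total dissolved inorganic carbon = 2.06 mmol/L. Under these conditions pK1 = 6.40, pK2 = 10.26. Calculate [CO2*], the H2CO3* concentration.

[CO2*] = 0.195 mmol/L

α₀ = 1 / (1 + K1/[H⁺] + K1K2/[H⁺]²) = 1 / (1 + 10^+0.98 + 10^-1.90)
   = 1 / (1 + 9.5499 + 0.012589) = 1/10.563 = 0.09467
[CO2*] = α₀ × DIC = 0.09467 × 2.06 = 0.195 mmol/L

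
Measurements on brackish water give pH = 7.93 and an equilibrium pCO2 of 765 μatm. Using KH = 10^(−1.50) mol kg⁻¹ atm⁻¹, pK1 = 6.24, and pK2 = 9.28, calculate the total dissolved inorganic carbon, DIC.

[CO2*] = KH · pCO2 = 10^(−1.50) × 765×10^-6 = 2.419×10^-5 mol/kg
α₀ = 1/(1 + K1/[H⁺] + K1K2/[H⁺]²) = 1/(1 + 10^+1.69 + 10^+0.34) = 0.01917
DIC = [CO2*]/α₀ = 2.419×10^-5 / 0.01917 = 1.26 mmol/kg

DIC = 1.26 mmol/kg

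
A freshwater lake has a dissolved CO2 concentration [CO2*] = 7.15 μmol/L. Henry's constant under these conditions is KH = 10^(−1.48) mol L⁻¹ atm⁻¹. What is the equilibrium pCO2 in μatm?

KH = 10^(−1.48) = 3.311×10^-2 mol L⁻¹ atm⁻¹
pCO2 = [CO2*]/KH = 7.15×10^-6 / 3.311×10^-2 = 2.16×10^-4 atm = 216 μatm

pCO2 = 216 μatm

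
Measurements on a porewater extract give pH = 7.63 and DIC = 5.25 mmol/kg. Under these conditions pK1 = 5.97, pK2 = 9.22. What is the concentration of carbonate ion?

[CO3²⁻] = 0.129 mmol/kg

α₂ = 1 / (1 + [H⁺]/K2 + [H⁺]²/(K1K2)) = 1 / (1 + 10^+1.59 + 10^-0.07)
   = 1 / (1 + 38.905 + 0.85114) = 1/40.756 = 0.02454
[CO3²⁻] = α₂ × DIC = 0.02454 × 5.25 = 0.129 mmol/kg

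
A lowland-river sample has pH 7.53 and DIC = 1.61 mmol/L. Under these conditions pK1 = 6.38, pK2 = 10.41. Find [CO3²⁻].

[CO3²⁻] = 1.98 μmol/L

α₂ = 1 / (1 + [H⁺]/K2 + [H⁺]²/(K1K2)) = 1 / (1 + 10^+2.88 + 10^+1.73)
   = 1 / (1 + 758.58 + 53.703) = 1/813.28 = 0.001230
[CO3²⁻] = α₂ × DIC = 0.001230 × 1.61 = 0.00198 mmol/L = 1.98 μmol/L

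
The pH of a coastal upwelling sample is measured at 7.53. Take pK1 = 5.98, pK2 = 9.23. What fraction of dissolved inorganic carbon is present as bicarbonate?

α₁ = 0.954

α₁ = 1 / (1 + [H⁺]/K1 + K2/[H⁺]) = 1 / (1 + 10^-1.55 + 10^-1.70)
   = 1 / (1 + 0.028184 + 0.019953) = 1/1.0481 = 0.9541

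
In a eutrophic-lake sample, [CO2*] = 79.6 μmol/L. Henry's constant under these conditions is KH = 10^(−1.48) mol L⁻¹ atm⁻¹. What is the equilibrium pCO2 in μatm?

pCO2 = 2400 μatm

KH = 10^(−1.48) = 3.311×10^-2 mol L⁻¹ atm⁻¹
pCO2 = [CO2*]/KH = 79.6×10^-6 / 3.311×10^-2 = 2.40×10^-3 atm = 2400 μatm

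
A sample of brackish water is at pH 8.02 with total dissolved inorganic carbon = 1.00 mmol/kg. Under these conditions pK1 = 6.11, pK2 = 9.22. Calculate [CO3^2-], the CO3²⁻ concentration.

[CO3²⁻] = 0.0587 mmol/kg

α₂ = 1 / (1 + [H⁺]/K2 + [H⁺]²/(K1K2)) = 1 / (1 + 10^+1.20 + 10^-0.71)
   = 1 / (1 + 15.849 + 0.19498) = 1/17.044 = 0.05867
[CO3²⁻] = α₂ × DIC = 0.05867 × 1.00 = 0.0587 mmol/kg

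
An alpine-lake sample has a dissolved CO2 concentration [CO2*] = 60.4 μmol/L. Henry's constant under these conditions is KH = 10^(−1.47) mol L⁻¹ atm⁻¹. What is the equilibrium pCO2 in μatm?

pCO2 = 1780 μatm

KH = 10^(−1.47) = 3.388×10^-2 mol L⁻¹ atm⁻¹
pCO2 = [CO2*]/KH = 60.4×10^-6 / 3.388×10^-2 = 1.78×10^-3 atm = 1780 μatm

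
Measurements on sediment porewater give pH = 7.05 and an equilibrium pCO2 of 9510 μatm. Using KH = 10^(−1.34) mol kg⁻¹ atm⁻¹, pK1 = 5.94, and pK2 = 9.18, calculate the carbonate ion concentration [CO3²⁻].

[CO3²⁻] = 0.0415 mmol/kg

[CO2*] = KH · pCO2 = 10^(−1.34) × 9510×10^-6 = 4.347×10^-4 mol/kg
α₀ = 1/(1 + K1/[H⁺] + K1K2/[H⁺]²) = 1/(1 + 10^+1.11 + 10^-1.02) = 0.07154
DIC = [CO2*]/α₀ = 4.347×10^-4 / 0.07154 = 6.076 mmol/kg
[CO3²⁻] = α₂·DIC; α₂ = 0.006832, so [CO3²⁻] = 0.006832 × 6.076 = 0.0415 mmol/kg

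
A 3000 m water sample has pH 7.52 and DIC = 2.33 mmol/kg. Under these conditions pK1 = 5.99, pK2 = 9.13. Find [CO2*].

α₀ = 1 / (1 + K1/[H⁺] + K1K2/[H⁺]²) = 1 / (1 + 10^+1.53 + 10^-0.08)
   = 1 / (1 + 33.884 + 0.83176) = 1/35.716 = 0.02800
[CO2*] = α₀ × DIC = 0.02800 × 2.33 = 0.0652 mmol/kg

[CO2*] = 0.0652 mmol/kg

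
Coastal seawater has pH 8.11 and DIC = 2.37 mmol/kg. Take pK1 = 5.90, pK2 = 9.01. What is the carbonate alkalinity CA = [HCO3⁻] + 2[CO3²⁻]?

CA = 2.62 mmol/kg

CA = [HCO3⁻] + 2[CO3²⁻] = (α₁ + 2α₂)·DIC
At pH 8.11: [H⁺]/K1 = 10^-2.21 = 0.0061660, K2/[H⁺] = 10^-0.90 = 0.12589
α₁ = 1/(1 + 0.0061660 + 0.12589) = 1/1.1321 = 0.8833; α₂ = α₁·K2/[H⁺] = 0.1112
α₁ + 2α₂ = 1.1058
CA = 1.1058 × 2.37 = 2.62 mmol/kg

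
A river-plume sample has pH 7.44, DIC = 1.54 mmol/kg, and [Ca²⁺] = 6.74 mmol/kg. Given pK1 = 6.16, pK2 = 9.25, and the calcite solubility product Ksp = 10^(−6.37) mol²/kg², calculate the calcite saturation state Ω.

α₂ = 1 / (1 + [H⁺]/K2 + [H⁺]²/(K1K2)) = 1 / (1 + 10^+1.81 + 10^+0.53)
   = 1 / (1 + 64.565 + 3.3884) = 1/68.954 = 0.01450
[CO3²⁻] = α₂ × DIC = 0.01450 × 1.54 = 0.02233 mmol/kg
Ksp = 10^(−6.37) = 4.266×10^-7
Ω = [Ca²⁺][CO3²⁻]/Ksp = (6.74×10^-3)(2.233×10^-5) / 4.266×10^-7 = 0.353

Ω = 0.353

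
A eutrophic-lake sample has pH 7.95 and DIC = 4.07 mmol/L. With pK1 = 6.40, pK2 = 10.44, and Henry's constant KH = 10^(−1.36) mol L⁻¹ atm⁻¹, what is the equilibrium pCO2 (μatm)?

α₀ = 1 / (1 + K1/[H⁺] + K1K2/[H⁺]²) = 1 / (1 + 10^+1.55 + 10^-0.94)
   = 1 / (1 + 35.481 + 0.11482) = 1/36.596 = 0.02733
[CO2*] = α₀ × DIC = 0.02733 × 4.07 = 0.1112 mmol/L
pCO2 = [CO2*]/KH = 1.112×10^-4 / 4.365×10^-2 = 2550 μatm

pCO2 = 2550 μatm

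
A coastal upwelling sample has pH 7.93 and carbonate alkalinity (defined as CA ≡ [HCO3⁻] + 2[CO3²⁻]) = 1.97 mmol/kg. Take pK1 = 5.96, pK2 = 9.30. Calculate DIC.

DIC = 1.91 mmol/kg

CA = [HCO3⁻] + 2[CO3²⁻] = (α₁ + 2α₂)·DIC
At pH 7.93: [H⁺]/K1 = 10^-1.97 = 0.010715, K2/[H⁺] = 10^-1.37 = 0.042658
α₁ = 1/(1 + 0.010715 + 0.042658) = 1/1.0534 = 0.9493; α₂ = α₁·K2/[H⁺] = 0.04050
α₁ + 2α₂ = 1.0303
DIC = CA / (α₁ + 2α₂) = 1.97 / 1.0303 = 1.91 mmol/kg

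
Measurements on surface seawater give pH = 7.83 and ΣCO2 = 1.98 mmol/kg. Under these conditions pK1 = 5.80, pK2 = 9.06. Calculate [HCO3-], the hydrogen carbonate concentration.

[HCO3⁻] = 1.85 mmol/kg

α₁ = 1 / (1 + [H⁺]/K1 + K2/[H⁺]) = 1 / (1 + 10^-2.03 + 10^-1.23)
   = 1 / (1 + 0.0093325 + 0.058884) = 1/1.0682 = 0.9361
[HCO3⁻] = α₁ × DIC = 0.9361 × 1.98 = 1.85 mmol/kg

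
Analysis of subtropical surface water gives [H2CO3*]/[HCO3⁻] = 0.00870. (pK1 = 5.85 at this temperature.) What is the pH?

From K1 = [H⁺][HCO3⁻]/[H2CO3*]:  pH = pK1 − log₁₀([H2CO3*]/[HCO3⁻])
log₁₀(0.00870) = -2.060
pH = 5.85 − (-2.060) = 7.91

pH = 7.91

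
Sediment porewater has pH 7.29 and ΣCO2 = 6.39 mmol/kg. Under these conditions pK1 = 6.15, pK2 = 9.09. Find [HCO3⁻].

[HCO3⁻] = 5.87 mmol/kg

α₁ = 1 / (1 + [H⁺]/K1 + K2/[H⁺]) = 1 / (1 + 10^-1.14 + 10^-1.80)
   = 1 / (1 + 0.072444 + 0.015849) = 1/1.0883 = 0.9189
[HCO3⁻] = α₁ × DIC = 0.9189 × 6.39 = 5.87 mmol/kg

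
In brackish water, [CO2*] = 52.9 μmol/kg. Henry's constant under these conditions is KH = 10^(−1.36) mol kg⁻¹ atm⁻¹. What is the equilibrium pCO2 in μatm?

pCO2 = 1210 μatm

KH = 10^(−1.36) = 4.365×10^-2 mol kg⁻¹ atm⁻¹
pCO2 = [CO2*]/KH = 52.9×10^-6 / 4.365×10^-2 = 1.21×10^-3 atm = 1210 μatm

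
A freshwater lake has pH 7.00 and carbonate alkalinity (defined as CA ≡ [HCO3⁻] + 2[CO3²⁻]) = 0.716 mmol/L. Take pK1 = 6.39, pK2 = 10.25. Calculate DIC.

CA = [HCO3⁻] + 2[CO3²⁻] = (α₁ + 2α₂)·DIC
At pH 7.00: [H⁺]/K1 = 10^-0.61 = 0.24547, K2/[H⁺] = 10^-3.25 = 0.00056234
α₁ = 1/(1 + 0.24547 + 0.00056234) = 1/1.2460 = 0.8025; α₂ = α₁·K2/[H⁺] = 0.0004513
α₁ + 2α₂ = 0.8034
DIC = CA / (α₁ + 2α₂) = 0.716 / 0.8034 = 0.891 mmol/L

DIC = 0.891 mmol/L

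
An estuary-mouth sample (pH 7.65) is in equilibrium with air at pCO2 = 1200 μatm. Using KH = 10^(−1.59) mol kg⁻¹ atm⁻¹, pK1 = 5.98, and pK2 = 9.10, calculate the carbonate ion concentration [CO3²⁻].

[CO2*] = KH · pCO2 = 10^(−1.59) × 1200×10^-6 = 3.084×10^-5 mol/kg
α₀ = 1/(1 + K1/[H⁺] + K1K2/[H⁺]²) = 1/(1 + 10^+1.67 + 10^+0.22) = 0.02023
DIC = [CO2*]/α₀ = 3.084×10^-5 / 0.02023 = 1.525 mmol/kg
[CO3²⁻] = α₂·DIC; α₂ = 0.03357, so [CO3²⁻] = 0.03357 × 1.525 = 0.0512 mmol/kg

[CO3²⁻] = 0.0512 mmol/kg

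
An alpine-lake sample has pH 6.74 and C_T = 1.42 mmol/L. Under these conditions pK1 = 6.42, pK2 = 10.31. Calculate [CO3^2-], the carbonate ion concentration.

[CO3²⁻] = 0.258 μmol/L

α₂ = 1 / (1 + [H⁺]/K2 + [H⁺]²/(K1K2)) = 1 / (1 + 10^+3.57 + 10^+3.25)
   = 1 / (1 + 3715.4 + 1778.3) = 1/5494.6 = 0.0001820
[CO3²⁻] = α₂ × DIC = 0.0001820 × 1.42 = 0.000258 mmol/L = 0.258 μmol/L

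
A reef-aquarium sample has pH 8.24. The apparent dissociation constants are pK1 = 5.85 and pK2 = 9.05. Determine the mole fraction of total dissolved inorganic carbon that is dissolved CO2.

α₀ = 0.00352

α₀ = 1 / (1 + K1/[H⁺] + K1K2/[H⁺]²) = 1 / (1 + 10^+2.39 + 10^+1.58)
   = 1 / (1 + 245.47 + 38.019) = 1/284.49 = 0.003515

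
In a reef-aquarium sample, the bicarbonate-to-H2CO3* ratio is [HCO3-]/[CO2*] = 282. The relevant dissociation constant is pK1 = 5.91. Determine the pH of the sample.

pH = 8.36

From K1 = [H⁺][HCO3-]/[CO2*]:  pH = pK1 + log₁₀([HCO3-]/[CO2*])
log₁₀(282) = +2.450
pH = 5.91 + (+2.450) = 8.36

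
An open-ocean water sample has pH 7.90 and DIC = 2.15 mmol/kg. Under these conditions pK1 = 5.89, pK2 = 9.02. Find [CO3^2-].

[CO3²⁻] = 0.150 mmol/kg

α₂ = 1 / (1 + [H⁺]/K2 + [H⁺]²/(K1K2)) = 1 / (1 + 10^+1.12 + 10^-0.89)
   = 1 / (1 + 13.183 + 0.12882) = 1/14.311 = 0.06987
[CO3²⁻] = α₂ × DIC = 0.06987 × 2.15 = 0.150 mmol/kg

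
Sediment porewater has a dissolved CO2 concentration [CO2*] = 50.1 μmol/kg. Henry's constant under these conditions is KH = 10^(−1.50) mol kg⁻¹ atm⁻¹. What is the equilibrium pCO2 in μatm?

KH = 10^(−1.50) = 3.162×10^-2 mol kg⁻¹ atm⁻¹
pCO2 = [CO2*]/KH = 50.1×10^-6 / 3.162×10^-2 = 1.58×10^-3 atm = 1580 μatm

pCO2 = 1580 μatm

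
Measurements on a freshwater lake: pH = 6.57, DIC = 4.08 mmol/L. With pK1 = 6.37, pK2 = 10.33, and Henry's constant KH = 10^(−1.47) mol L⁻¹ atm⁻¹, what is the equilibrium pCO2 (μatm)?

α₀ = 1 / (1 + K1/[H⁺] + K1K2/[H⁺]²) = 1 / (1 + 10^+0.20 + 10^-3.56)
   = 1 / (1 + 1.5849 + 0.00027542) = 1/2.5852 = 0.3868
[CO2*] = α₀ × DIC = 0.3868 × 4.08 = 1.578 mmol/L
pCO2 = [CO2*]/KH = 1.578×10^-3 / 3.388×10^-2 = 4.66×10^4 μatm

pCO2 = 4.66×10^4 μatm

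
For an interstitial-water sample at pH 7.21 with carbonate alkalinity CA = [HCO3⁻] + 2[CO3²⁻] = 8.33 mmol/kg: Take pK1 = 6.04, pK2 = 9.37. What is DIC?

DIC = 8.83 mmol/kg

CA = [HCO3⁻] + 2[CO3²⁻] = (α₁ + 2α₂)·DIC
At pH 7.21: [H⁺]/K1 = 10^-1.17 = 0.067608, K2/[H⁺] = 10^-2.16 = 0.0069183
α₁ = 1/(1 + 0.067608 + 0.0069183) = 1/1.0745 = 0.9306; α₂ = α₁·K2/[H⁺] = 0.006438
α₁ + 2α₂ = 0.9435
DIC = CA / (α₁ + 2α₂) = 8.33 / 0.9435 = 8.83 mmol/kg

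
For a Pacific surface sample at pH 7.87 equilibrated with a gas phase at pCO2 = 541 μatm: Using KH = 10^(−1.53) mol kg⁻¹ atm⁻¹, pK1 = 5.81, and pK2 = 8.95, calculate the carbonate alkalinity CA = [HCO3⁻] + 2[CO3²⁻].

CA = 2.14 mmol/kg

[CO2*] = KH · pCO2 = 10^(−1.53) × 541×10^-6 = 1.597×10^-5 mol/kg
α₀ = 1/(1 + K1/[H⁺] + K1K2/[H⁺]²) = 1/(1 + 10^+2.06 + 10^+0.98) = 0.007977
DIC = [CO2*]/α₀ = 1.597×10^-5 / 0.007977 = 2.002 mmol/kg
CA = (α₁ + 2α₂)·DIC = (0.9158 + 2×0.07618) × 2.002 = 2.14 mmol/kg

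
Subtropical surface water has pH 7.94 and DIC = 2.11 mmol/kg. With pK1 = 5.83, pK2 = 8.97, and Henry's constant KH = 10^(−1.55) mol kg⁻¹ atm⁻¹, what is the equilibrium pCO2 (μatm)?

α₀ = 1 / (1 + K1/[H⁺] + K1K2/[H⁺]²) = 1 / (1 + 10^+2.11 + 10^+1.08)
   = 1 / (1 + 128.82 + 12.023) = 1/141.85 = 0.007050
[CO2*] = α₀ × DIC = 0.007050 × 2.11 = 0.01488 mmol/kg = 14.88 μmol/kg
pCO2 = [CO2*]/KH = 1.488×10^-5 / 2.818×10^-2 = 528 μatm

pCO2 = 528 μatm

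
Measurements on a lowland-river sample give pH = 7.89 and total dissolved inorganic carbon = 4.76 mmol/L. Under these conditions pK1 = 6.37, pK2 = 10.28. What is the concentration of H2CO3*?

α₀ = 1 / (1 + K1/[H⁺] + K1K2/[H⁺]²) = 1 / (1 + 10^+1.52 + 10^-0.87)
   = 1 / (1 + 33.113 + 0.13490) = 1/34.248 = 0.02920
[CO2*] = α₀ × DIC = 0.02920 × 4.76 = 0.139 mmol/L

[CO2*] = 0.139 mmol/L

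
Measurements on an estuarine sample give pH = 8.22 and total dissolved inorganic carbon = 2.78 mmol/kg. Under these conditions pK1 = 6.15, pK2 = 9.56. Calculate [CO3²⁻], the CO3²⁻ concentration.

[CO3²⁻] = 0.121 mmol/kg

α₂ = 1 / (1 + [H⁺]/K2 + [H⁺]²/(K1K2)) = 1 / (1 + 10^+1.34 + 10^-0.73)
   = 1 / (1 + 21.878 + 0.18621) = 1/23.064 = 0.04336
[CO3²⁻] = α₂ × DIC = 0.04336 × 2.78 = 0.121 mmol/kg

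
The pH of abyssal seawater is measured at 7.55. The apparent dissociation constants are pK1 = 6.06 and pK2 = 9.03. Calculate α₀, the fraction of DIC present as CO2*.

α₀ = 1 / (1 + K1/[H⁺] + K1K2/[H⁺]²) = 1 / (1 + 10^+1.49 + 10^+0.01)
   = 1 / (1 + 30.903 + 1.0233) = 1/32.926 = 0.03037

α₀ = 0.0304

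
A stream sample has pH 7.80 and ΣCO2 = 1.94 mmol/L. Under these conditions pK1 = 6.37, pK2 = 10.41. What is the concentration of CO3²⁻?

[CO3²⁻] = 4.58 μmol/L

α₂ = 1 / (1 + [H⁺]/K2 + [H⁺]²/(K1K2)) = 1 / (1 + 10^+2.61 + 10^+1.18)
   = 1 / (1 + 407.38 + 15.136) = 1/423.52 = 0.002361
[CO3²⁻] = α₂ × DIC = 0.002361 × 1.94 = 0.00458 mmol/L = 4.58 μmol/L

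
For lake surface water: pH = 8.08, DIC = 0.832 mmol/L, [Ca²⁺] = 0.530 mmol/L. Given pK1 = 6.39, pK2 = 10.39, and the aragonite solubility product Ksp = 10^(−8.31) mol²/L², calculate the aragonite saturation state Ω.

α₂ = 1 / (1 + [H⁺]/K2 + [H⁺]²/(K1K2)) = 1 / (1 + 10^+2.31 + 10^+0.62)
   = 1 / (1 + 204.17 + 4.1687) = 1/209.34 = 0.004777
[CO3²⁻] = α₂ × DIC = 0.004777 × 0.832 = 0.003974 mmol/L = 3.974 μmol/L
Ksp = 10^(−8.31) = 4.898×10^-9
Ω = [Ca²⁺][CO3²⁻]/Ksp = (0.530×10^-3)(3.974×10^-6) / 4.898×10^-9 = 0.430

Ω = 0.430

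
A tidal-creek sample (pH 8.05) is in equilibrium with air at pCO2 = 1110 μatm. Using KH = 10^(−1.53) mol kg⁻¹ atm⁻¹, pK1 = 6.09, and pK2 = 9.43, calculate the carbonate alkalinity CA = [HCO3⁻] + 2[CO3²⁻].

[CO2*] = KH · pCO2 = 10^(−1.53) × 1110×10^-6 = 3.276×10^-5 mol/kg
α₀ = 1/(1 + K1/[H⁺] + K1K2/[H⁺]²) = 1/(1 + 10^+1.96 + 10^+0.58) = 0.01042
DIC = [CO2*]/α₀ = 3.276×10^-5 / 0.01042 = 3.145 mmol/kg
CA = (α₁ + 2α₂)·DIC = (0.9500 + 2×0.03960) × 3.145 = 3.24 mmol/kg

CA = 3.24 mmol/kg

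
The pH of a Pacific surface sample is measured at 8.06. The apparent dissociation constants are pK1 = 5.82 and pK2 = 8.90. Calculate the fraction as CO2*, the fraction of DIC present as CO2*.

α₀ = 0.00500

α₀ = 1 / (1 + K1/[H⁺] + K1K2/[H⁺]²) = 1 / (1 + 10^+2.24 + 10^+1.40)
   = 1 / (1 + 173.78 + 25.119) = 1/199.90 = 0.005003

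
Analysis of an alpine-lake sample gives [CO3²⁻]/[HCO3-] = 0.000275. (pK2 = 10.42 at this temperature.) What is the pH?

From K2 = [H⁺][CO3²⁻]/[HCO3-]:  pH = pK2 + log₁₀([CO3²⁻]/[HCO3-])
log₁₀(0.000275) = -3.561
pH = 10.42 + (-3.561) = 6.86

pH = 6.86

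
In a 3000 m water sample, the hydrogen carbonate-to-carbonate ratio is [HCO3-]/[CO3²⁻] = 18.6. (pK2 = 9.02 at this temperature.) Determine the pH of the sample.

pH = 7.75

From K2 = [H⁺][CO3²⁻]/[HCO3-]:  pH = pK2 − log₁₀([HCO3-]/[CO3²⁻])
log₁₀(18.6) = +1.270
pH = 9.02 − (+1.270) = 7.75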